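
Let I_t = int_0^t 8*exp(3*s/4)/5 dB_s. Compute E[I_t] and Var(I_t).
E[I_t] = 0; Var(I_t) = 128*exp(3*t/2)/75 - 128/75

The Itô integral of a deterministic integrand f(s) has mean 0 because each increment f(s) * (B_{s+ds} - B_s) has mean 0. By the Itô isometry:
  Var( int_0^t f(s) dB_s ) = E[ (int_0^t f(s) dB_s)^2 ] = int_0^t f(s)^2 ds.
Here f(s) = 8*exp(3*s/4)/5, so f(s)^2 = 64*exp(3*s/2)/25. Integrate:
  int_0^t (64*exp(3*s/2)/25) ds = 128*exp(3*t/2)/75 - 128/75.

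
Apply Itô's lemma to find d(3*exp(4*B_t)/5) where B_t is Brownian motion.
d(3*exp(4*B_t)/5) = (24*exp(4*B_t)/5) dt + (12*exp(4*B_t)/5) dB_t

Itô's formula for f(B_t) gives d f(B_t) = f'(B_t) dB_t + (1/2) f''(B_t) dt. Compute derivatives of f(x) = 3*exp(4*x)/5:
  f'(x)  = 12*exp(4*x)/5
  f''(x) = 48*exp(4*x)/5
Substitute x = B_t and multiply the f'' term by 1/2:
  drift     = (1/2) * (48*exp(4*x)/5) evaluated at B_t = 24*exp(4*B_t)/5
  diffusion = (12*exp(4*x)/5) evaluated at B_t = 12*exp(4*B_t)/5
Therefore d(3*exp(4*B_t)/5) = (24*exp(4*B_t)/5) dt + (12*exp(4*B_t)/5) dB_t.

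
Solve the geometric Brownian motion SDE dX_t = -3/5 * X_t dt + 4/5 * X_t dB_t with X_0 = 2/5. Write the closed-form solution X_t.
X_t = 2/5 * exp((-23/25) * t + (4/5) * B_t)

For GBM dX = mu X dt + sigma X dB with X_0 = x_0, apply Itô to Y = log X: dY = (mu - sigma^2/2) dt + sigma dB, so Y_t = log(x_0) + (mu - sigma^2/2) t + sigma B_t and hence X_t = x_0 * exp((mu - sigma^2/2) t + sigma B_t).
With mu = -3/5, sigma = 4/5, x_0 = 2/5, this gives:
  X_t = 2/5 * exp((-23/25) * t + (4/5) * B_t).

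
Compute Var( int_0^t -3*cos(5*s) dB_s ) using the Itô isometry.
Var = 9*t/2 + 9*sin(10*t)/20

The Itô integral of a deterministic integrand f(s) has mean 0 because each increment f(s) * (B_{s+ds} - B_s) has mean 0. By the Itô isometry:
  Var( int_0^t f(s) dB_s ) = E[ (int_0^t f(s) dB_s)^2 ] = int_0^t f(s)^2 ds.
Here f(s) = -3*cos(5*s), so f(s)^2 = 9*cos(5*s)^2. Integrate:
  int_0^t (9*cos(5*s)^2) ds = 9*t/2 + 9*sin(10*t)/20.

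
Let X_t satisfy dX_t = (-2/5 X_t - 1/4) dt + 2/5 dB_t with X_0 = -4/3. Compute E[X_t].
E[X_t] = -5/8 - 17*exp(-2*t/5)/24

Taking expectations and using E[dB_t] = 0, the mean m(t) = E[X_t] satisfies the ODE m'(t) = a m(t) + b with m(0) = x_0. With a = -2/5, b = -1/4, x_0 = -4/3, the solution is
  m(t) = x_0 * exp(a t) + (b/a) * (exp(a t) - 1)
       = (-4/3) * exp((-2/5) t) + ((-1/4)/(-2/5)) * (exp((-2/5) t) - 1)
       = -5/8 - 17*exp(-2*t/5)/24.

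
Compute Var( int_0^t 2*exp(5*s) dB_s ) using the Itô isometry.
Var = 2*exp(10*t)/5 - 2/5

The Itô integral of a deterministic integrand f(s) has mean 0 because each increment f(s) * (B_{s+ds} - B_s) has mean 0. By the Itô isometry:
  Var( int_0^t f(s) dB_s ) = E[ (int_0^t f(s) dB_s)^2 ] = int_0^t f(s)^2 ds.
Here f(s) = 2*exp(5*s), so f(s)^2 = 4*exp(10*s). Integrate:
  int_0^t (4*exp(10*s)) ds = 2*exp(10*t)/5 - 2/5.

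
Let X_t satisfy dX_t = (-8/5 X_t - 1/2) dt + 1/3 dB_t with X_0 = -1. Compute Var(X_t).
Var(X_t) = 5/144 - 5*exp(-16*t/5)/144

The variance V(t) = Var(X_t) satisfies V'(t) = 2 a V(t) + c^2 with V(0) = 0 (drift coefficient is linear in X, diffusion is constant). With a = -8/5, c = 1/3, the solution is
  V(t) = (c^2 / (2 a)) * (exp(2 a t) - 1)
       = ((1/3)^2 / (2*(-8/5))) * (exp((-16/5) t) - 1)
       = 5/144 - 5*exp(-16*t/5)/144.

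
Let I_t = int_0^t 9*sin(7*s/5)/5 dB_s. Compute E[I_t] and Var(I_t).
E[I_t] = 0; Var(I_t) = 81*t/50 - 81*sin(14*t/5)/140

The Itô integral of a deterministic integrand f(s) has mean 0 because each increment f(s) * (B_{s+ds} - B_s) has mean 0. By the Itô isometry:
  Var( int_0^t f(s) dB_s ) = E[ (int_0^t f(s) dB_s)^2 ] = int_0^t f(s)^2 ds.
Here f(s) = 9*sin(7*s/5)/5, so f(s)^2 = 81*sin(7*s/5)^2/25. Integrate:
  int_0^t (81*sin(7*s/5)^2/25) ds = 81*t/50 - 81*sin(14*t/5)/140.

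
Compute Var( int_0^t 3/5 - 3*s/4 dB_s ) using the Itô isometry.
Var = 3*t*(25*t^2 - 60*t + 48)/400

The Itô integral of a deterministic integrand f(s) has mean 0 because each increment f(s) * (B_{s+ds} - B_s) has mean 0. By the Itô isometry:
  Var( int_0^t f(s) dB_s ) = E[ (int_0^t f(s) dB_s)^2 ] = int_0^t f(s)^2 ds.
Here f(s) = 3/5 - 3*s/4, so f(s)^2 = 9*(5*s - 4)^2/400. Integrate:
  int_0^t (9*(5*s - 4)^2/400) ds = 3*t*(25*t^2 - 60*t + 48)/400.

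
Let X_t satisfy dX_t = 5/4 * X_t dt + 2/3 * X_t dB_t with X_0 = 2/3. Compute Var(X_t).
Var(X_t) = 4*(exp(4*t/9) - 1)*exp(5*t/2)/9

For GBM dX = mu X dt + sigma X dB with X_0 = x_0, apply Itô to Y = log X: dY = (mu - sigma^2/2) dt + sigma dB, so Y_t = log(x_0) + (mu - sigma^2/2) t + sigma B_t and hence X_t = x_0 * exp((mu - sigma^2/2) t + sigma B_t).
With mu = 5/4, sigma = 2/3, x_0 = 2/3, this gives:
  X_t = 2/3 * exp((37/36) * t + (2/3) * B_t).
Since sigma*B_t ~ Normal(0, sigma^2 t), E[exp(sigma*B_t)] = exp(sigma^2 t / 2); so E[X_t] = x_0 * exp((mu - sigma^2/2) t) * exp(sigma^2 t / 2) = x_0 * exp(mu t) = 2*exp(5*t/4)/3.
Var(X_t) = E[X_t^2] - (E[X_t])^2 = x_0^2 * exp(2 mu t) * (exp(sigma^2 t) - 1) = 4*(exp(4*t/9) - 1)*exp(5*t/2)/9.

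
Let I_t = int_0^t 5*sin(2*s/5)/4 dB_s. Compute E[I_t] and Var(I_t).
E[I_t] = 0; Var(I_t) = 25*t/32 - 125*sin(4*t/5)/128

The Itô integral of a deterministic integrand f(s) has mean 0 because each increment f(s) * (B_{s+ds} - B_s) has mean 0. By the Itô isometry:
  Var( int_0^t f(s) dB_s ) = E[ (int_0^t f(s) dB_s)^2 ] = int_0^t f(s)^2 ds.
Here f(s) = 5*sin(2*s/5)/4, so f(s)^2 = 25*sin(2*s/5)^2/16. Integrate:
  int_0^t (25*sin(2*s/5)^2/16) ds = 25*t/32 - 125*sin(4*t/5)/128.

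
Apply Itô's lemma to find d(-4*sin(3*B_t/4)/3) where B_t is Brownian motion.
d(-4*sin(3*B_t/4)/3) = (3*sin(3*B_t/4)/8) dt + (-cos(3*B_t/4)) dB_t

Itô's formula for f(B_t) gives d f(B_t) = f'(B_t) dB_t + (1/2) f''(B_t) dt. Compute derivatives of f(x) = -4*sin(3*x/4)/3:
  f'(x)  = -cos(3*x/4)
  f''(x) = 3*sin(3*x/4)/4
Substitute x = B_t and multiply the f'' term by 1/2:
  drift     = (1/2) * (3*sin(3*x/4)/4) evaluated at B_t = 3*sin(3*B_t/4)/8
  diffusion = (-cos(3*x/4)) evaluated at B_t = -cos(3*B_t/4)
Therefore d(-4*sin(3*B_t/4)/3) = (3*sin(3*B_t/4)/8) dt + (-cos(3*B_t/4)) dB_t.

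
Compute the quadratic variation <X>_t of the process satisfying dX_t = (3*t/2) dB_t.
<X>_t = 3*t^3/4

For an Itô process dX_t = a(t) dt + b(t) dB_t, the quadratic variation is <X>_t = int_0^t b(s)^2 ds (the drift term does not contribute). Here b(s) = 3*s/2, so
  b(s)^2 = 9*s^2/4.
Integrating from 0 to t:
  <X>_t = int_0^t (9*s^2/4) ds = 3*t^3/4.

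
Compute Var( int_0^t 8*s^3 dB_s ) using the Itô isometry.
Var = 64*t^7/7

The Itô integral of a deterministic integrand f(s) has mean 0 because each increment f(s) * (B_{s+ds} - B_s) has mean 0. By the Itô isometry:
  Var( int_0^t f(s) dB_s ) = E[ (int_0^t f(s) dB_s)^2 ] = int_0^t f(s)^2 ds.
Here f(s) = 8*s^3, so f(s)^2 = 64*s^6. Integrate:
  int_0^t (64*s^6) ds = 64*t^7/7.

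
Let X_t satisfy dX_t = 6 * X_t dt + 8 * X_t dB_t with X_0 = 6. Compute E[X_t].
E[X_t] = 6*exp(6*t)

For GBM dX = mu X dt + sigma X dB with X_0 = x_0, apply Itô to Y = log X: dY = (mu - sigma^2/2) dt + sigma dB, so Y_t = log(x_0) + (mu - sigma^2/2) t + sigma B_t and hence X_t = x_0 * exp((mu - sigma^2/2) t + sigma B_t).
With mu = 6, sigma = 8, x_0 = 6, this gives:
  X_t = 6 * exp((-26) * t + (8) * B_t).
Since sigma*B_t ~ Normal(0, sigma^2 t), E[exp(sigma*B_t)] = exp(sigma^2 t / 2); so E[X_t] = x_0 * exp((mu - sigma^2/2) t) * exp(sigma^2 t / 2) = x_0 * exp(mu t) = 6*exp(6*t).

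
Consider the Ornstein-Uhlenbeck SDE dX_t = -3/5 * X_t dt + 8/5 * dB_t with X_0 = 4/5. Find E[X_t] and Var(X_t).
E[X_t] = 4*exp(-3*t/5)/5; Var(X_t) = 32/15 - 32*exp(-6*t/5)/15

The OU SDE dX = -theta X dt + sigma dB admits the integrating factor exp(theta t): d(exp(theta t) X_t) = sigma exp(theta t) dB_t. Integrating from 0 to t:
  X_t = x_0 * exp(-theta t) + sigma * int_0^t exp(-theta (t-s)) dB_s.
The Itô integral has mean 0 and (by the Itô isometry) variance sigma^2 * int_0^t exp(-2 theta (t - s)) ds = sigma^2 * (1 - exp(-2 theta t)) / (2 theta).
With theta = 3/5, sigma = 8/5, x_0 = 4/5:
  E[X_t] = 4/5 * exp(-3/5 t) = 4*exp(-3*t/5)/5
  Var(X_t) = (8/5)^2 * (1 - exp(-2*3/5 t)) / (2 * 3/5) = 32/15 - 32*exp(-6*t/5)/15.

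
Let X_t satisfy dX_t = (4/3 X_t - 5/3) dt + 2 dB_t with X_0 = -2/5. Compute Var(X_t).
Var(X_t) = 3*exp(8*t/3)/2 - 3/2

The variance V(t) = Var(X_t) satisfies V'(t) = 2 a V(t) + c^2 with V(0) = 0 (drift coefficient is linear in X, diffusion is constant). With a = 4/3, c = 2, the solution is
  V(t) = (c^2 / (2 a)) * (exp(2 a t) - 1)
       = (2^2 / (2*(4/3))) * (exp((8/3) t) - 1)
       = 3*exp(8*t/3)/2 - 3/2.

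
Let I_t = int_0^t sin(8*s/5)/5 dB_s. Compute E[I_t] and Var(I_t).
E[I_t] = 0; Var(I_t) = t/50 - sin(8*t/5)*cos(8*t/5)/80

The Itô integral of a deterministic integrand f(s) has mean 0 because each increment f(s) * (B_{s+ds} - B_s) has mean 0. By the Itô isometry:
  Var( int_0^t f(s) dB_s ) = E[ (int_0^t f(s) dB_s)^2 ] = int_0^t f(s)^2 ds.
Here f(s) = sin(8*s/5)/5, so f(s)^2 = sin(8*s/5)^2/25. Integrate:
  int_0^t (sin(8*s/5)^2/25) ds = t/50 - sin(8*t/5)*cos(8*t/5)/80.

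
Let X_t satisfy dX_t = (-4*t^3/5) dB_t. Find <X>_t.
<X>_t = 16*t^7/175

For an Itô process dX_t = a(t) dt + b(t) dB_t, the quadratic variation is <X>_t = int_0^t b(s)^2 ds (the drift term does not contribute). Here b(s) = -4*s^3/5, so
  b(s)^2 = 16*s^6/25.
Integrating from 0 to t:
  <X>_t = int_0^t (16*s^6/25) ds = 16*t^7/175.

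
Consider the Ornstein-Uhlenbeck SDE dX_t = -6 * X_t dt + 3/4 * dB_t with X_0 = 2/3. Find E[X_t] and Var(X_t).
E[X_t] = 2*exp(-6*t)/3; Var(X_t) = 3/64 - 3*exp(-12*t)/64

The OU SDE dX = -theta X dt + sigma dB admits the integrating factor exp(theta t): d(exp(theta t) X_t) = sigma exp(theta t) dB_t. Integrating from 0 to t:
  X_t = x_0 * exp(-theta t) + sigma * int_0^t exp(-theta (t-s)) dB_s.
The Itô integral has mean 0 and (by the Itô isometry) variance sigma^2 * int_0^t exp(-2 theta (t - s)) ds = sigma^2 * (1 - exp(-2 theta t)) / (2 theta).
With theta = 6, sigma = 3/4, x_0 = 2/3:
  E[X_t] = 2/3 * exp(-6 t) = 2*exp(-6*t)/3
  Var(X_t) = (3/4)^2 * (1 - exp(-2*6 t)) / (2 * 6) = 3/64 - 3*exp(-12*t)/64.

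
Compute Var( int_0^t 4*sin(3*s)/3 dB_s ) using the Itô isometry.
Var = 8*t/9 - 4*sin(6*t)/27

The Itô integral of a deterministic integrand f(s) has mean 0 because each increment f(s) * (B_{s+ds} - B_s) has mean 0. By the Itô isometry:
  Var( int_0^t f(s) dB_s ) = E[ (int_0^t f(s) dB_s)^2 ] = int_0^t f(s)^2 ds.
Here f(s) = 4*sin(3*s)/3, so f(s)^2 = 16*sin(3*s)^2/9. Integrate:
  int_0^t (16*sin(3*s)^2/9) ds = 8*t/9 - 4*sin(6*t)/27.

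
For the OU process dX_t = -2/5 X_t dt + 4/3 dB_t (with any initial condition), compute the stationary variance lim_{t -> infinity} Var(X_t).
lim Var(X_t) = 20/9

The OU SDE dX = -theta X dt + sigma dB admits the integrating factor exp(theta t): d(exp(theta t) X_t) = sigma exp(theta t) dB_t. Integrating from 0 to t gives X_t = x_0 * exp(-theta t) + sigma * int_0^t exp(-theta (t-s)) dB_s for any initial x_0. The Itô integral has variance (by the Itô isometry) sigma^2 * int_0^t exp(-2 theta (t - s)) ds = sigma^2 * (1 - exp(-2 theta t)) / (2 theta), independent of x_0.
With theta = 2/5, sigma = 4/3:
  Var(X_t) = (4/3)^2 * (1 - exp(-2*2/5 t)) / (2 * 2/5) = 20/9 - 20*exp(-4*t/5)/9.
As t -> infinity, exp(-2*2/5 t) -> 0, so the stationary variance is sigma^2 / (2 theta) = 20/9.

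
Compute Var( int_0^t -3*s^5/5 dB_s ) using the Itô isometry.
Var = 9*t^11/275

The Itô integral of a deterministic integrand f(s) has mean 0 because each increment f(s) * (B_{s+ds} - B_s) has mean 0. By the Itô isometry:
  Var( int_0^t f(s) dB_s ) = E[ (int_0^t f(s) dB_s)^2 ] = int_0^t f(s)^2 ds.
Here f(s) = -3*s^5/5, so f(s)^2 = 9*s^10/25. Integrate:
  int_0^t (9*s^10/25) ds = 9*t^11/275.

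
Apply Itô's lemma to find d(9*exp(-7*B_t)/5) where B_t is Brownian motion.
d(9*exp(-7*B_t)/5) = (441*exp(-7*B_t)/10) dt + (-63*exp(-7*B_t)/5) dB_t

Itô's formula for f(B_t) gives d f(B_t) = f'(B_t) dB_t + (1/2) f''(B_t) dt. Compute derivatives of f(x) = 9*exp(-7*x)/5:
  f'(x)  = -63*exp(-7*x)/5
  f''(x) = 441*exp(-7*x)/5
Substitute x = B_t and multiply the f'' term by 1/2:
  drift     = (1/2) * (441*exp(-7*x)/5) evaluated at B_t = 441*exp(-7*B_t)/10
  diffusion = (-63*exp(-7*x)/5) evaluated at B_t = -63*exp(-7*B_t)/5
Therefore d(9*exp(-7*B_t)/5) = (441*exp(-7*B_t)/10) dt + (-63*exp(-7*B_t)/5) dB_t.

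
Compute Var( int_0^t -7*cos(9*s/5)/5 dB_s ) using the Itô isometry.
Var = 49*t/50 + 49*sin(18*t/5)/180

The Itô integral of a deterministic integrand f(s) has mean 0 because each increment f(s) * (B_{s+ds} - B_s) has mean 0. By the Itô isometry:
  Var( int_0^t f(s) dB_s ) = E[ (int_0^t f(s) dB_s)^2 ] = int_0^t f(s)^2 ds.
Here f(s) = -7*cos(9*s/5)/5, so f(s)^2 = 49*cos(9*s/5)^2/25. Integrate:
  int_0^t (49*cos(9*s/5)^2/25) ds = 49*t/50 + 49*sin(18*t/5)/180.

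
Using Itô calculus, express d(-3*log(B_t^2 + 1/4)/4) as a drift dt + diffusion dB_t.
d(-3*log(B_t^2 + 1/4)/4) = (3*(4*B_t^2 - 1)/(4*B_t^2 + 1)^2) dt + (-6*B_t/(4*B_t^2 + 1)) dB_t

Itô's formula for f(B_t) gives d f(B_t) = f'(B_t) dB_t + (1/2) f''(B_t) dt. Compute derivatives of f(x) = -3*log(x^2 + 1/4)/4:
  f'(x)  = -6*x/(4*x^2 + 1)
  f''(x) = 6*(4*x^2 - 1)/(4*x^2 + 1)^2
Substitute x = B_t and multiply the f'' term by 1/2:
  drift     = (1/2) * (6*(4*x^2 - 1)/(4*x^2 + 1)^2) evaluated at B_t = 3*(4*B_t^2 - 1)/(4*B_t^2 + 1)^2
  diffusion = (-6*x/(4*x^2 + 1)) evaluated at B_t = -6*B_t/(4*B_t^2 + 1)
Therefore d(-3*log(B_t^2 + 1/4)/4) = (3*(4*B_t^2 - 1)/(4*B_t^2 + 1)^2) dt + (-6*B_t/(4*B_t^2 + 1)) dB_t.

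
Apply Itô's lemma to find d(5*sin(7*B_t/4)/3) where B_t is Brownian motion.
d(5*sin(7*B_t/4)/3) = (-245*sin(7*B_t/4)/96) dt + (35*cos(7*B_t/4)/12) dB_t

Itô's formula for f(B_t) gives d f(B_t) = f'(B_t) dB_t + (1/2) f''(B_t) dt. Compute derivatives of f(x) = 5*sin(7*x/4)/3:
  f'(x)  = 35*cos(7*x/4)/12
  f''(x) = -245*sin(7*x/4)/48
Substitute x = B_t and multiply the f'' term by 1/2:
  drift     = (1/2) * (-245*sin(7*x/4)/48) evaluated at B_t = -245*sin(7*B_t/4)/96
  diffusion = (35*cos(7*x/4)/12) evaluated at B_t = 35*cos(7*B_t/4)/12
Therefore d(5*sin(7*B_t/4)/3) = (-245*sin(7*B_t/4)/96) dt + (35*cos(7*B_t/4)/12) dB_t.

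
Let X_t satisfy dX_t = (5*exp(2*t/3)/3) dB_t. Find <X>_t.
<X>_t = 25*exp(4*t/3)/12 - 25/12

For an Itô process dX_t = a(t) dt + b(t) dB_t, the quadratic variation is <X>_t = int_0^t b(s)^2 ds (the drift term does not contribute). Here b(s) = 5*exp(2*s/3)/3, so
  b(s)^2 = 25*exp(4*s/3)/9.
Integrating from 0 to t:
  <X>_t = int_0^t (25*exp(4*s/3)/9) ds = 25*exp(4*t/3)/12 - 25/12.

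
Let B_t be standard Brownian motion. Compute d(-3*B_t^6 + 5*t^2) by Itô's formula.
d(-3*B_t^6 + 5*t^2) = (-45*B_t^4 + 10*t) dt + (-18*B_t^5) dB_t

Itô's formula for f(t, x): d f(t, B_t) = (f_t + (1/2) f_xx) dt + f_x dB_t. Compute partials of f(t, x) = 5*t^2 - 3*x^6:
  f_t(t,x)  = 10*t
  f_x(t,x)  = -18*x^5
  f_xx(t,x) = -90*x^4
Assemble drift = f_t + (1/2) f_xx = 10*t - 45*x^4 and diffusion = f_x = -18*x^5. Substituting x = B_t:
  d(-3*B_t^6 + 5*t^2) = (-45*B_t^4 + 10*t) dt + (-18*B_t^5) dB_t.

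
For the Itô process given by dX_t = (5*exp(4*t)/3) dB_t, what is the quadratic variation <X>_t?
<X>_t = 25*exp(8*t)/72 - 25/72

For an Itô process dX_t = a(t) dt + b(t) dB_t, the quadratic variation is <X>_t = int_0^t b(s)^2 ds (the drift term does not contribute). Here b(s) = 5*exp(4*s)/3, so
  b(s)^2 = 25*exp(8*s)/9.
Integrating from 0 to t:
  <X>_t = int_0^t (25*exp(8*s)/9) ds = 25*exp(8*t)/72 - 25/72.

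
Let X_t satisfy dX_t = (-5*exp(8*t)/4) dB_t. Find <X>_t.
<X>_t = 25*exp(16*t)/256 - 25/256

For an Itô process dX_t = a(t) dt + b(t) dB_t, the quadratic variation is <X>_t = int_0^t b(s)^2 ds (the drift term does not contribute). Here b(s) = -5*exp(8*s)/4, so
  b(s)^2 = 25*exp(16*s)/16.
Integrating from 0 to t:
  <X>_t = int_0^t (25*exp(16*s)/16) ds = 25*exp(16*t)/256 - 25/256.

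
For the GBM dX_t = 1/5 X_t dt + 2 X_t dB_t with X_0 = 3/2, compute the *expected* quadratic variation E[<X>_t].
E[<X>_t] = 45*exp(22*t/5)/22 - 45/22

<X>_t = int_0^t (2 * X_s)^2 ds. Taking expectation inside the integral: E[<X>_t] = 2^2 * int_0^t E[X_s^2] ds. For GBM, E[X_s^2] = x_0^2 * exp((2 mu + sigma^2) s). Integrating:
  E[<X>_t] = 2^2 * (3/2)^2 * (exp((2*(1/5) + 2^2) t) - 1) / (2*(1/5) + 2^2)
           = 2^2 * (3/2)^2 * (exp((22/5) t) - 1) / (22/5) = 45*exp(22*t/5)/22 - 45/22.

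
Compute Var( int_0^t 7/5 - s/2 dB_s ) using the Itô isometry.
Var = t*(25*t^2 - 210*t + 588)/300

The Itô integral of a deterministic integrand f(s) has mean 0 because each increment f(s) * (B_{s+ds} - B_s) has mean 0. By the Itô isometry:
  Var( int_0^t f(s) dB_s ) = E[ (int_0^t f(s) dB_s)^2 ] = int_0^t f(s)^2 ds.
Here f(s) = 7/5 - s/2, so f(s)^2 = (5*s - 14)^2/100. Integrate:
  int_0^t ((5*s - 14)^2/100) ds = t*(25*t^2 - 210*t + 588)/300.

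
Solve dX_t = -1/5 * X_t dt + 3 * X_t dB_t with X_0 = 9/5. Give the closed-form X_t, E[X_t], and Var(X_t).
X_t = 9/5 * exp((-47/10) t + (3) B_t); E[X_t] = 9*exp(-t/5)/5; Var(X_t) = (81*exp(9*t) - 81)*exp(-2*t/5)/25

For GBM dX = mu X dt + sigma X dB with X_0 = x_0, apply Itô to Y = log X: dY = (mu - sigma^2/2) dt + sigma dB, so Y_t = log(x_0) + (mu - sigma^2/2) t + sigma B_t and hence X_t = x_0 * exp((mu - sigma^2/2) t + sigma B_t).
With mu = -1/5, sigma = 3, x_0 = 9/5, this gives:
  X_t = 9/5 * exp((-47/10) * t + (3) * B_t).
Since sigma*B_t ~ Normal(0, sigma^2 t), E[exp(sigma*B_t)] = exp(sigma^2 t / 2); so E[X_t] = x_0 * exp((mu - sigma^2/2) t) * exp(sigma^2 t / 2) = x_0 * exp(mu t) = 9*exp(-t/5)/5.
Var(X_t) = E[X_t^2] - (E[X_t])^2 = x_0^2 * exp(2 mu t) * (exp(sigma^2 t) - 1) = (81*exp(9*t) - 81)*exp(-2*t/5)/25.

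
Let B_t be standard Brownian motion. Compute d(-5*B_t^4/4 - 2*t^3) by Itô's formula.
d(-5*B_t^4/4 - 2*t^3) = (-15*B_t^2/2 - 6*t^2) dt + (-5*B_t^3) dB_t

Itô's formula for f(t, x): d f(t, B_t) = (f_t + (1/2) f_xx) dt + f_x dB_t. Compute partials of f(t, x) = -2*t^3 - 5*x^4/4:
  f_t(t,x)  = -6*t^2
  f_x(t,x)  = -5*x^3
  f_xx(t,x) = -15*x^2
Assemble drift = f_t + (1/2) f_xx = -6*t^2 - 15*x^2/2 and diffusion = f_x = -5*x^3. Substituting x = B_t:
  d(-5*B_t^4/4 - 2*t^3) = (-15*B_t^2/2 - 6*t^2) dt + (-5*B_t^3) dB_t.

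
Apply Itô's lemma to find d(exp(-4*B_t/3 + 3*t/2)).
d(exp(-4*B_t/3 + 3*t/2)) = (43*exp(-4*B_t/3 + 3*t/2)/18) dt + (-4*exp(-4*B_t/3 + 3*t/2)/3) dB_t

Itô's formula for f(t, x): d f(t, B_t) = (f_t + (1/2) f_xx) dt + f_x dB_t. Compute partials of f(t, x) = exp(3*t/2 - 4*x/3):
  f_t(t,x)  = 3*exp(3*t/2 - 4*x/3)/2
  f_x(t,x)  = -4*exp(3*t/2 - 4*x/3)/3
  f_xx(t,x) = 16*exp(3*t/2 - 4*x/3)/9
Assemble drift = f_t + (1/2) f_xx = 43*exp(3*t/2 - 4*x/3)/18 and diffusion = f_x = -4*exp(3*t/2 - 4*x/3)/3. Substituting x = B_t:
  d(exp(-4*B_t/3 + 3*t/2)) = (43*exp(-4*B_t/3 + 3*t/2)/18) dt + (-4*exp(-4*B_t/3 + 3*t/2)/3) dB_t.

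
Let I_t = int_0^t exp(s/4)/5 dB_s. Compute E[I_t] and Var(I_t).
E[I_t] = 0; Var(I_t) = 2*exp(t/2)/25 - 2/25

The Itô integral of a deterministic integrand f(s) has mean 0 because each increment f(s) * (B_{s+ds} - B_s) has mean 0. By the Itô isometry:
  Var( int_0^t f(s) dB_s ) = E[ (int_0^t f(s) dB_s)^2 ] = int_0^t f(s)^2 ds.
Here f(s) = exp(s/4)/5, so f(s)^2 = exp(s/2)/25. Integrate:
  int_0^t (exp(s/2)/25) ds = 2*exp(t/2)/25 - 2/25.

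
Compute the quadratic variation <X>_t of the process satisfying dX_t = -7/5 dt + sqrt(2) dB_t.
<X>_t = 2*t

For an Itô process dX_t = a(t) dt + b(t) dB_t, the quadratic variation is <X>_t = int_0^t b(s)^2 ds (the drift term does not contribute). Here b(s) = sqrt(2), so
  b(s)^2 = 2.
Integrating from 0 to t:
  <X>_t = int_0^t (2) ds = 2*t.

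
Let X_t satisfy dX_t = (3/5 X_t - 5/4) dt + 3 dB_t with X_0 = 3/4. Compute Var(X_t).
Var(X_t) = 15*exp(6*t/5)/2 - 15/2

The variance V(t) = Var(X_t) satisfies V'(t) = 2 a V(t) + c^2 with V(0) = 0 (drift coefficient is linear in X, diffusion is constant). With a = 3/5, c = 3, the solution is
  V(t) = (c^2 / (2 a)) * (exp(2 a t) - 1)
       = (3^2 / (2*(3/5))) * (exp((6/5) t) - 1)
       = 15*exp(6*t/5)/2 - 15/2.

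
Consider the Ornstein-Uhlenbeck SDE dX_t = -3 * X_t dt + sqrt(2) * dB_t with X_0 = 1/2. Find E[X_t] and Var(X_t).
E[X_t] = exp(-3*t)/2; Var(X_t) = 1/3 - exp(-6*t)/3

The OU SDE dX = -theta X dt + sigma dB admits the integrating factor exp(theta t): d(exp(theta t) X_t) = sigma exp(theta t) dB_t. Integrating from 0 to t:
  X_t = x_0 * exp(-theta t) + sigma * int_0^t exp(-theta (t-s)) dB_s.
The Itô integral has mean 0 and (by the Itô isometry) variance sigma^2 * int_0^t exp(-2 theta (t - s)) ds = sigma^2 * (1 - exp(-2 theta t)) / (2 theta).
With theta = 3, sigma = sqrt(2), x_0 = 1/2:
  E[X_t] = 1/2 * exp(-3 t) = exp(-3*t)/2
  Var(X_t) = (sqrt(2))^2 * (1 - exp(-2*3 t)) / (2 * 3) = 1/3 - exp(-6*t)/3.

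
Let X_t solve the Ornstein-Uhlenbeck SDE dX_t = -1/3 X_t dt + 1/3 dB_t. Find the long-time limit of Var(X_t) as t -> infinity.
lim Var(X_t) = 1/6

The OU SDE dX = -theta X dt + sigma dB admits the integrating factor exp(theta t): d(exp(theta t) X_t) = sigma exp(theta t) dB_t. Integrating from 0 to t gives X_t = x_0 * exp(-theta t) + sigma * int_0^t exp(-theta (t-s)) dB_s for any initial x_0. The Itô integral has variance (by the Itô isometry) sigma^2 * int_0^t exp(-2 theta (t - s)) ds = sigma^2 * (1 - exp(-2 theta t)) / (2 theta), independent of x_0.
With theta = 1/3, sigma = 1/3:
  Var(X_t) = (1/3)^2 * (1 - exp(-2*1/3 t)) / (2 * 1/3) = 1/6 - exp(-2*t/3)/6.
As t -> infinity, exp(-2*1/3 t) -> 0, so the stationary variance is sigma^2 / (2 theta) = 1/6.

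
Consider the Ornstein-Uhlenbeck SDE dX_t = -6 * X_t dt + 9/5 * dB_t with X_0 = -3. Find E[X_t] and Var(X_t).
E[X_t] = -3*exp(-6*t); Var(X_t) = 27/100 - 27*exp(-12*t)/100

The OU SDE dX = -theta X dt + sigma dB admits the integrating factor exp(theta t): d(exp(theta t) X_t) = sigma exp(theta t) dB_t. Integrating from 0 to t:
  X_t = x_0 * exp(-theta t) + sigma * int_0^t exp(-theta (t-s)) dB_s.
The Itô integral has mean 0 and (by the Itô isometry) variance sigma^2 * int_0^t exp(-2 theta (t - s)) ds = sigma^2 * (1 - exp(-2 theta t)) / (2 theta).
With theta = 6, sigma = 9/5, x_0 = -3:
  E[X_t] = -3 * exp(-6 t) = -3*exp(-6*t)
  Var(X_t) = (9/5)^2 * (1 - exp(-2*6 t)) / (2 * 6) = 27/100 - 27*exp(-12*t)/100.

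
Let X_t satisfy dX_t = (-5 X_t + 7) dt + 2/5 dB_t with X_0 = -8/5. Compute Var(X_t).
Var(X_t) = 2/125 - 2*exp(-10*t)/125

The variance V(t) = Var(X_t) satisfies V'(t) = 2 a V(t) + c^2 with V(0) = 0 (drift coefficient is linear in X, diffusion is constant). With a = -5, c = 2/5, the solution is
  V(t) = (c^2 / (2 a)) * (exp(2 a t) - 1)
       = ((2/5)^2 / (2*(-5))) * (exp((-10) t) - 1)
       = 2/125 - 2*exp(-10*t)/125.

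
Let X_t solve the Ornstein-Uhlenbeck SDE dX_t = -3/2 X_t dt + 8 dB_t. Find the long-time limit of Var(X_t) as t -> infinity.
lim Var(X_t) = 64/3

The OU SDE dX = -theta X dt + sigma dB admits the integrating factor exp(theta t): d(exp(theta t) X_t) = sigma exp(theta t) dB_t. Integrating from 0 to t gives X_t = x_0 * exp(-theta t) + sigma * int_0^t exp(-theta (t-s)) dB_s for any initial x_0. The Itô integral has variance (by the Itô isometry) sigma^2 * int_0^t exp(-2 theta (t - s)) ds = sigma^2 * (1 - exp(-2 theta t)) / (2 theta), independent of x_0.
With theta = 3/2, sigma = 8:
  Var(X_t) = (8)^2 * (1 - exp(-2*3/2 t)) / (2 * 3/2) = 64/3 - 64*exp(-3*t)/3.
As t -> infinity, exp(-2*3/2 t) -> 0, so the stationary variance is sigma^2 / (2 theta) = 64/3.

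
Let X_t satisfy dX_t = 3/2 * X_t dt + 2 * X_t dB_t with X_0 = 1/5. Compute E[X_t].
E[X_t] = exp(3*t/2)/5

For GBM dX = mu X dt + sigma X dB with X_0 = x_0, apply Itô to Y = log X: dY = (mu - sigma^2/2) dt + sigma dB, so Y_t = log(x_0) + (mu - sigma^2/2) t + sigma B_t and hence X_t = x_0 * exp((mu - sigma^2/2) t + sigma B_t).
With mu = 3/2, sigma = 2, x_0 = 1/5, this gives:
  X_t = 1/5 * exp((-1/2) * t + (2) * B_t).
Since sigma*B_t ~ Normal(0, sigma^2 t), E[exp(sigma*B_t)] = exp(sigma^2 t / 2); so E[X_t] = x_0 * exp((mu - sigma^2/2) t) * exp(sigma^2 t / 2) = x_0 * exp(mu t) = exp(3*t/2)/5.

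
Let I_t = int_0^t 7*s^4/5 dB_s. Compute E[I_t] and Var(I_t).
E[I_t] = 0; Var(I_t) = 49*t^9/225

The Itô integral of a deterministic integrand f(s) has mean 0 because each increment f(s) * (B_{s+ds} - B_s) has mean 0. By the Itô isometry:
  Var( int_0^t f(s) dB_s ) = E[ (int_0^t f(s) dB_s)^2 ] = int_0^t f(s)^2 ds.
Here f(s) = 7*s^4/5, so f(s)^2 = 49*s^8/25. Integrate:
  int_0^t (49*s^8/25) ds = 49*t^9/225.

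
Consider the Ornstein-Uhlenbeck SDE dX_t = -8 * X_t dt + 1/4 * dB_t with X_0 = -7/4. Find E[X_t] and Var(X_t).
E[X_t] = -7*exp(-8*t)/4; Var(X_t) = 1/256 - exp(-16*t)/256

The OU SDE dX = -theta X dt + sigma dB admits the integrating factor exp(theta t): d(exp(theta t) X_t) = sigma exp(theta t) dB_t. Integrating from 0 to t:
  X_t = x_0 * exp(-theta t) + sigma * int_0^t exp(-theta (t-s)) dB_s.
The Itô integral has mean 0 and (by the Itô isometry) variance sigma^2 * int_0^t exp(-2 theta (t - s)) ds = sigma^2 * (1 - exp(-2 theta t)) / (2 theta).
With theta = 8, sigma = 1/4, x_0 = -7/4:
  E[X_t] = -7/4 * exp(-8 t) = -7*exp(-8*t)/4
  Var(X_t) = (1/4)^2 * (1 - exp(-2*8 t)) / (2 * 8) = 1/256 - exp(-16*t)/256.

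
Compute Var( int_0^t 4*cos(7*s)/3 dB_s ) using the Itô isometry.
Var = 8*t/9 + 4*sin(14*t)/63

The Itô integral of a deterministic integrand f(s) has mean 0 because each increment f(s) * (B_{s+ds} - B_s) has mean 0. By the Itô isometry:
  Var( int_0^t f(s) dB_s ) = E[ (int_0^t f(s) dB_s)^2 ] = int_0^t f(s)^2 ds.
Here f(s) = 4*cos(7*s)/3, so f(s)^2 = 16*cos(7*s)^2/9. Integrate:
  int_0^t (16*cos(7*s)^2/9) ds = 8*t/9 + 4*sin(14*t)/63.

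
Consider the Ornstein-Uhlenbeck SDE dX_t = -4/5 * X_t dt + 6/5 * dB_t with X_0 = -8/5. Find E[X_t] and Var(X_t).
E[X_t] = -8*exp(-4*t/5)/5; Var(X_t) = 9/10 - 9*exp(-8*t/5)/10

The OU SDE dX = -theta X dt + sigma dB admits the integrating factor exp(theta t): d(exp(theta t) X_t) = sigma exp(theta t) dB_t. Integrating from 0 to t:
  X_t = x_0 * exp(-theta t) + sigma * int_0^t exp(-theta (t-s)) dB_s.
The Itô integral has mean 0 and (by the Itô isometry) variance sigma^2 * int_0^t exp(-2 theta (t - s)) ds = sigma^2 * (1 - exp(-2 theta t)) / (2 theta).
With theta = 4/5, sigma = 6/5, x_0 = -8/5:
  E[X_t] = -8/5 * exp(-4/5 t) = -8*exp(-4*t/5)/5
  Var(X_t) = (6/5)^2 * (1 - exp(-2*4/5 t)) / (2 * 4/5) = 9/10 - 9*exp(-8*t/5)/10.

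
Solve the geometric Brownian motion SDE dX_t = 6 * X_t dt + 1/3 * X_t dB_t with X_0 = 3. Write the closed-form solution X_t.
X_t = 3 * exp((107/18) * t + (1/3) * B_t)

For GBM dX = mu X dt + sigma X dB with X_0 = x_0, apply Itô to Y = log X: dY = (mu - sigma^2/2) dt + sigma dB, so Y_t = log(x_0) + (mu - sigma^2/2) t + sigma B_t and hence X_t = x_0 * exp((mu - sigma^2/2) t + sigma B_t).
With mu = 6, sigma = 1/3, x_0 = 3, this gives:
  X_t = 3 * exp((107/18) * t + (1/3) * B_t).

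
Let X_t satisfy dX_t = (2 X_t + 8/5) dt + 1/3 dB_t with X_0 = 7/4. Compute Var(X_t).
Var(X_t) = exp(4*t)/36 - 1/36

The variance V(t) = Var(X_t) satisfies V'(t) = 2 a V(t) + c^2 with V(0) = 0 (drift coefficient is linear in X, diffusion is constant). With a = 2, c = 1/3, the solution is
  V(t) = (c^2 / (2 a)) * (exp(2 a t) - 1)
       = ((1/3)^2 / (2*2)) * (exp(4 t) - 1)
       = exp(4*t)/36 - 1/36.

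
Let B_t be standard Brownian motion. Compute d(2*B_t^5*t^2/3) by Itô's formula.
d(2*B_t^5*t^2/3) = (4*B_t^3*t*(B_t^2 + 5*t)/3) dt + (10*B_t^4*t^2/3) dB_t

Itô's formula for f(t, x): d f(t, B_t) = (f_t + (1/2) f_xx) dt + f_x dB_t. Compute partials of f(t, x) = 2*t^2*x^5/3:
  f_t(t,x)  = 4*t*x^5/3
  f_x(t,x)  = 10*t^2*x^4/3
  f_xx(t,x) = 40*t^2*x^3/3
Assemble drift = f_t + (1/2) f_xx = 4*t*x^3*(5*t + x^2)/3 and diffusion = f_x = 10*t^2*x^4/3. Substituting x = B_t:
  d(2*B_t^5*t^2/3) = (4*B_t^3*t*(B_t^2 + 5*t)/3) dt + (10*B_t^4*t^2/3) dB_t.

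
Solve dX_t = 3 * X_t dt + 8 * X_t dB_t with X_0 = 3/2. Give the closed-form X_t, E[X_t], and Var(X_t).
X_t = 3/2 * exp((-29) t + (8) B_t); E[X_t] = 3*exp(3*t)/2; Var(X_t) = 9*(exp(64*t) - 1)*exp(6*t)/4

For GBM dX = mu X dt + sigma X dB with X_0 = x_0, apply Itô to Y = log X: dY = (mu - sigma^2/2) dt + sigma dB, so Y_t = log(x_0) + (mu - sigma^2/2) t + sigma B_t and hence X_t = x_0 * exp((mu - sigma^2/2) t + sigma B_t).
With mu = 3, sigma = 8, x_0 = 3/2, this gives:
  X_t = 3/2 * exp((-29) * t + (8) * B_t).
Since sigma*B_t ~ Normal(0, sigma^2 t), E[exp(sigma*B_t)] = exp(sigma^2 t / 2); so E[X_t] = x_0 * exp((mu - sigma^2/2) t) * exp(sigma^2 t / 2) = x_0 * exp(mu t) = 3*exp(3*t)/2.
Var(X_t) = E[X_t^2] - (E[X_t])^2 = x_0^2 * exp(2 mu t) * (exp(sigma^2 t) - 1) = 9*(exp(64*t) - 1)*exp(6*t)/4.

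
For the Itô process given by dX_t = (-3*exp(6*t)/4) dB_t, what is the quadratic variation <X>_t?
<X>_t = 3*exp(12*t)/64 - 3/64

For an Itô process dX_t = a(t) dt + b(t) dB_t, the quadratic variation is <X>_t = int_0^t b(s)^2 ds (the drift term does not contribute). Here b(s) = -3*exp(6*s)/4, so
  b(s)^2 = 9*exp(12*s)/16.
Integrating from 0 to t:
  <X>_t = int_0^t (9*exp(12*s)/16) ds = 3*exp(12*t)/64 - 3/64.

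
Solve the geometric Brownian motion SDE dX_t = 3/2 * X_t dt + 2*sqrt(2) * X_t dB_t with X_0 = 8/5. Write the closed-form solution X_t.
X_t = 8/5 * exp((-5/2) * t + (2*sqrt(2)) * B_t)

For GBM dX = mu X dt + sigma X dB with X_0 = x_0, apply Itô to Y = log X: dY = (mu - sigma^2/2) dt + sigma dB, so Y_t = log(x_0) + (mu - sigma^2/2) t + sigma B_t and hence X_t = x_0 * exp((mu - sigma^2/2) t + sigma B_t).
With mu = 3/2, sigma = 2*sqrt(2), x_0 = 8/5, this gives:
  X_t = 8/5 * exp((-5/2) * t + (2*sqrt(2)) * B_t).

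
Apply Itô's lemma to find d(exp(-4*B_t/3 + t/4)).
d(exp(-4*B_t/3 + t/4)) = (41*exp(-4*B_t/3 + t/4)/36) dt + (-4*exp(-4*B_t/3 + t/4)/3) dB_t

Itô's formula for f(t, x): d f(t, B_t) = (f_t + (1/2) f_xx) dt + f_x dB_t. Compute partials of f(t, x) = exp(t/4 - 4*x/3):
  f_t(t,x)  = exp(t/4 - 4*x/3)/4
  f_x(t,x)  = -4*exp(t/4 - 4*x/3)/3
  f_xx(t,x) = 16*exp(t/4 - 4*x/3)/9
Assemble drift = f_t + (1/2) f_xx = 41*exp(t/4 - 4*x/3)/36 and diffusion = f_x = -4*exp(t/4 - 4*x/3)/3. Substituting x = B_t:
  d(exp(-4*B_t/3 + t/4)) = (41*exp(-4*B_t/3 + t/4)/36) dt + (-4*exp(-4*B_t/3 + t/4)/3) dB_t.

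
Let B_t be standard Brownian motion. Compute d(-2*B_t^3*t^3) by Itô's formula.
d(-2*B_t^3*t^3) = (6*B_t*t^2*(-B_t^2 - t)) dt + (-6*B_t^2*t^3) dB_t

Itô's formula for f(t, x): d f(t, B_t) = (f_t + (1/2) f_xx) dt + f_x dB_t. Compute partials of f(t, x) = -2*t^3*x^3:
  f_t(t,x)  = -6*t^2*x^3
  f_x(t,x)  = -6*t^3*x^2
  f_xx(t,x) = -12*t^3*x
Assemble drift = f_t + (1/2) f_xx = 6*t^2*x*(-t - x^2) and diffusion = f_x = -6*t^3*x^2. Substituting x = B_t:
  d(-2*B_t^3*t^3) = (6*B_t*t^2*(-B_t^2 - t)) dt + (-6*B_t^2*t^3) dB_t.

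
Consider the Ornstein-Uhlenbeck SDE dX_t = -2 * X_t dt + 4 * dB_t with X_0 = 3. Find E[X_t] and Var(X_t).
E[X_t] = 3*exp(-2*t); Var(X_t) = 4 - 4*exp(-4*t)

The OU SDE dX = -theta X dt + sigma dB admits the integrating factor exp(theta t): d(exp(theta t) X_t) = sigma exp(theta t) dB_t. Integrating from 0 to t:
  X_t = x_0 * exp(-theta t) + sigma * int_0^t exp(-theta (t-s)) dB_s.
The Itô integral has mean 0 and (by the Itô isometry) variance sigma^2 * int_0^t exp(-2 theta (t - s)) ds = sigma^2 * (1 - exp(-2 theta t)) / (2 theta).
With theta = 2, sigma = 4, x_0 = 3:
  E[X_t] = 3 * exp(-2 t) = 3*exp(-2*t)
  Var(X_t) = (4)^2 * (1 - exp(-2*2 t)) / (2 * 2) = 4 - 4*exp(-4*t).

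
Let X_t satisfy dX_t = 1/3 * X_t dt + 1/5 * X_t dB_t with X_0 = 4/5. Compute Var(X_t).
Var(X_t) = 16*(exp(t/25) - 1)*exp(2*t/3)/25

For GBM dX = mu X dt + sigma X dB with X_0 = x_0, apply Itô to Y = log X: dY = (mu - sigma^2/2) dt + sigma dB, so Y_t = log(x_0) + (mu - sigma^2/2) t + sigma B_t and hence X_t = x_0 * exp((mu - sigma^2/2) t + sigma B_t).
With mu = 1/3, sigma = 1/5, x_0 = 4/5, this gives:
  X_t = 4/5 * exp((47/150) * t + (1/5) * B_t).
Since sigma*B_t ~ Normal(0, sigma^2 t), E[exp(sigma*B_t)] = exp(sigma^2 t / 2); so E[X_t] = x_0 * exp((mu - sigma^2/2) t) * exp(sigma^2 t / 2) = x_0 * exp(mu t) = 4*exp(t/3)/5.
Var(X_t) = E[X_t^2] - (E[X_t])^2 = x_0^2 * exp(2 mu t) * (exp(sigma^2 t) - 1) = 16*(exp(t/25) - 1)*exp(2*t/3)/25.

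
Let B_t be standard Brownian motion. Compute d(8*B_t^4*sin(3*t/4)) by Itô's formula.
d(8*B_t^4*sin(3*t/4)) = (6*B_t^2*(B_t^2*cos(3*t/4) + 8*sin(3*t/4))) dt + (32*B_t^3*sin(3*t/4)) dB_t

Itô's formula for f(t, x): d f(t, B_t) = (f_t + (1/2) f_xx) dt + f_x dB_t. Compute partials of f(t, x) = 8*x^4*sin(3*t/4):
  f_t(t,x)  = 6*x^4*cos(3*t/4)
  f_x(t,x)  = 32*x^3*sin(3*t/4)
  f_xx(t,x) = 96*x^2*sin(3*t/4)
Assemble drift = f_t + (1/2) f_xx = 6*x^2*(x^2*cos(3*t/4) + 8*sin(3*t/4)) and diffusion = f_x = 32*x^3*sin(3*t/4). Substituting x = B_t:
  d(8*B_t^4*sin(3*t/4)) = (6*B_t^2*(B_t^2*cos(3*t/4) + 8*sin(3*t/4))) dt + (32*B_t^3*sin(3*t/4)) dB_t.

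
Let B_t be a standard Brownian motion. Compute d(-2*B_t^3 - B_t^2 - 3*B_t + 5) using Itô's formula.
d(-2*B_t^3 - B_t^2 - 3*B_t + 5) = (-6*B_t - 1) dt + (-6*B_t^2 - 2*B_t - 3) dB_t

Itô's formula for f(B_t) gives d f(B_t) = f'(B_t) dB_t + (1/2) f''(B_t) dt. Compute derivatives of f(x) = -2*x^3 - x^2 - 3*x + 5:
  f'(x)  = -6*x^2 - 2*x - 3
  f''(x) = -12*x - 2
Substitute x = B_t and multiply the f'' term by 1/2:
  drift     = (1/2) * (-12*x - 2) evaluated at B_t = -6*B_t - 1
  diffusion = (-6*x^2 - 2*x - 3) evaluated at B_t = -6*B_t^2 - 2*B_t - 3
Therefore d(-2*B_t^3 - B_t^2 - 3*B_t + 5) = (-6*B_t - 1) dt + (-6*B_t^2 - 2*B_t - 3) dB_t.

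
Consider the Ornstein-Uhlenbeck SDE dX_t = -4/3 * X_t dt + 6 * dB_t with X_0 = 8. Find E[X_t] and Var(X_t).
E[X_t] = 8*exp(-4*t/3); Var(X_t) = 27/2 - 27*exp(-8*t/3)/2

The OU SDE dX = -theta X dt + sigma dB admits the integrating factor exp(theta t): d(exp(theta t) X_t) = sigma exp(theta t) dB_t. Integrating from 0 to t:
  X_t = x_0 * exp(-theta t) + sigma * int_0^t exp(-theta (t-s)) dB_s.
The Itô integral has mean 0 and (by the Itô isometry) variance sigma^2 * int_0^t exp(-2 theta (t - s)) ds = sigma^2 * (1 - exp(-2 theta t)) / (2 theta).
With theta = 4/3, sigma = 6, x_0 = 8:
  E[X_t] = 8 * exp(-4/3 t) = 8*exp(-4*t/3)
  Var(X_t) = (6)^2 * (1 - exp(-2*4/3 t)) / (2 * 4/3) = 27/2 - 27*exp(-8*t/3)/2.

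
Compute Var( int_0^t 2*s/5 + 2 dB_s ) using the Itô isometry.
Var = 4*t*(t^2 + 15*t + 75)/75

The Itô integral of a deterministic integrand f(s) has mean 0 because each increment f(s) * (B_{s+ds} - B_s) has mean 0. By the Itô isometry:
  Var( int_0^t f(s) dB_s ) = E[ (int_0^t f(s) dB_s)^2 ] = int_0^t f(s)^2 ds.
Here f(s) = 2*s/5 + 2, so f(s)^2 = 4*(s + 5)^2/25. Integrate:
  int_0^t (4*(s + 5)^2/25) ds = 4*t*(t^2 + 15*t + 75)/75.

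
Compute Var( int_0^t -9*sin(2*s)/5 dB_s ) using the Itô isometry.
Var = 81*t/50 - 81*sin(4*t)/200

The Itô integral of a deterministic integrand f(s) has mean 0 because each increment f(s) * (B_{s+ds} - B_s) has mean 0. By the Itô isometry:
  Var( int_0^t f(s) dB_s ) = E[ (int_0^t f(s) dB_s)^2 ] = int_0^t f(s)^2 ds.
Here f(s) = -9*sin(2*s)/5, so f(s)^2 = 81*sin(2*s)^2/25. Integrate:
  int_0^t (81*sin(2*s)^2/25) ds = 81*t/50 - 81*sin(4*t)/200.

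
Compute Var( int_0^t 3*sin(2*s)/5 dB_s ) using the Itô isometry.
Var = 9*t/50 - 9*sin(4*t)/200

The Itô integral of a deterministic integrand f(s) has mean 0 because each increment f(s) * (B_{s+ds} - B_s) has mean 0. By the Itô isometry:
  Var( int_0^t f(s) dB_s ) = E[ (int_0^t f(s) dB_s)^2 ] = int_0^t f(s)^2 ds.
Here f(s) = 3*sin(2*s)/5, so f(s)^2 = 9*sin(2*s)^2/25. Integrate:
  int_0^t (9*sin(2*s)^2/25) ds = 9*t/50 - 9*sin(4*t)/200.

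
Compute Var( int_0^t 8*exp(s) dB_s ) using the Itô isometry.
Var = 32*exp(2*t) - 32

The Itô integral of a deterministic integrand f(s) has mean 0 because each increment f(s) * (B_{s+ds} - B_s) has mean 0. By the Itô isometry:
  Var( int_0^t f(s) dB_s ) = E[ (int_0^t f(s) dB_s)^2 ] = int_0^t f(s)^2 ds.
Here f(s) = 8*exp(s), so f(s)^2 = 64*exp(2*s). Integrate:
  int_0^t (64*exp(2*s)) ds = 32*exp(2*t) - 32.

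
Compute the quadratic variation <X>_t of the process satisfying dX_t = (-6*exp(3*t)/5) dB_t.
<X>_t = 6*exp(6*t)/25 - 6/25

For an Itô process dX_t = a(t) dt + b(t) dB_t, the quadratic variation is <X>_t = int_0^t b(s)^2 ds (the drift term does not contribute). Here b(s) = -6*exp(3*s)/5, so
  b(s)^2 = 36*exp(6*s)/25.
Integrating from 0 to t:
  <X>_t = int_0^t (36*exp(6*s)/25) ds = 6*exp(6*t)/25 - 6/25.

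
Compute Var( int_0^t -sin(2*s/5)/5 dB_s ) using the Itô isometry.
Var = t/50 - sin(4*t/5)/40

The Itô integral of a deterministic integrand f(s) has mean 0 because each increment f(s) * (B_{s+ds} - B_s) has mean 0. By the Itô isometry:
  Var( int_0^t f(s) dB_s ) = E[ (int_0^t f(s) dB_s)^2 ] = int_0^t f(s)^2 ds.
Here f(s) = -sin(2*s/5)/5, so f(s)^2 = sin(2*s/5)^2/25. Integrate:
  int_0^t (sin(2*s/5)^2/25) ds = t/50 - sin(4*t/5)/40.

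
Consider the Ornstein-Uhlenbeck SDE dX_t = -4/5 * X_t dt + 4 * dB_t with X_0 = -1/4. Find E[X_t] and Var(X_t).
E[X_t] = -exp(-4*t/5)/4; Var(X_t) = 10 - 10*exp(-8*t/5)

The OU SDE dX = -theta X dt + sigma dB admits the integrating factor exp(theta t): d(exp(theta t) X_t) = sigma exp(theta t) dB_t. Integrating from 0 to t:
  X_t = x_0 * exp(-theta t) + sigma * int_0^t exp(-theta (t-s)) dB_s.
The Itô integral has mean 0 and (by the Itô isometry) variance sigma^2 * int_0^t exp(-2 theta (t - s)) ds = sigma^2 * (1 - exp(-2 theta t)) / (2 theta).
With theta = 4/5, sigma = 4, x_0 = -1/4:
  E[X_t] = -1/4 * exp(-4/5 t) = -exp(-4*t/5)/4
  Var(X_t) = (4)^2 * (1 - exp(-2*4/5 t)) / (2 * 4/5) = 10 - 10*exp(-8*t/5).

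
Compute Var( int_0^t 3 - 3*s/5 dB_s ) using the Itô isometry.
Var = 3*t*(t^2 - 15*t + 75)/25

The Itô integral of a deterministic integrand f(s) has mean 0 because each increment f(s) * (B_{s+ds} - B_s) has mean 0. By the Itô isometry:
  Var( int_0^t f(s) dB_s ) = E[ (int_0^t f(s) dB_s)^2 ] = int_0^t f(s)^2 ds.
Here f(s) = 3 - 3*s/5, so f(s)^2 = 9*(s - 5)^2/25. Integrate:
  int_0^t (9*(s - 5)^2/25) ds = 3*t*(t^2 - 15*t + 75)/25.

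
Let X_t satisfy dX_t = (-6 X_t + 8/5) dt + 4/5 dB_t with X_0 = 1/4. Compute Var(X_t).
Var(X_t) = 4/75 - 4*exp(-12*t)/75

The variance V(t) = Var(X_t) satisfies V'(t) = 2 a V(t) + c^2 with V(0) = 0 (drift coefficient is linear in X, diffusion is constant). With a = -6, c = 4/5, the solution is
  V(t) = (c^2 / (2 a)) * (exp(2 a t) - 1)
       = ((4/5)^2 / (2*(-6))) * (exp((-12) t) - 1)
       = 4/75 - 4*exp(-12*t)/75.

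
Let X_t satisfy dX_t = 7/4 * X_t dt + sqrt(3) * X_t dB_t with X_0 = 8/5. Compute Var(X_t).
Var(X_t) = 64*(exp(3*t) - 1)*exp(7*t/2)/25

For GBM dX = mu X dt + sigma X dB with X_0 = x_0, apply Itô to Y = log X: dY = (mu - sigma^2/2) dt + sigma dB, so Y_t = log(x_0) + (mu - sigma^2/2) t + sigma B_t and hence X_t = x_0 * exp((mu - sigma^2/2) t + sigma B_t).
With mu = 7/4, sigma = sqrt(3), x_0 = 8/5, this gives:
  X_t = 8/5 * exp((1/4) * t + (sqrt(3)) * B_t).
Since sigma*B_t ~ Normal(0, sigma^2 t), E[exp(sigma*B_t)] = exp(sigma^2 t / 2); so E[X_t] = x_0 * exp((mu - sigma^2/2) t) * exp(sigma^2 t / 2) = x_0 * exp(mu t) = 8*exp(7*t/4)/5.
Var(X_t) = E[X_t^2] - (E[X_t])^2 = x_0^2 * exp(2 mu t) * (exp(sigma^2 t) - 1) = 64*(exp(3*t) - 1)*exp(7*t/2)/25.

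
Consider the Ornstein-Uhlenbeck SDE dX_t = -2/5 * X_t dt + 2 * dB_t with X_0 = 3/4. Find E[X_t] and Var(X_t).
E[X_t] = 3*exp(-2*t/5)/4; Var(X_t) = 5 - 5*exp(-4*t/5)

The OU SDE dX = -theta X dt + sigma dB admits the integrating factor exp(theta t): d(exp(theta t) X_t) = sigma exp(theta t) dB_t. Integrating from 0 to t:
  X_t = x_0 * exp(-theta t) + sigma * int_0^t exp(-theta (t-s)) dB_s.
The Itô integral has mean 0 and (by the Itô isometry) variance sigma^2 * int_0^t exp(-2 theta (t - s)) ds = sigma^2 * (1 - exp(-2 theta t)) / (2 theta).
With theta = 2/5, sigma = 2, x_0 = 3/4:
  E[X_t] = 3/4 * exp(-2/5 t) = 3*exp(-2*t/5)/4
  Var(X_t) = (2)^2 * (1 - exp(-2*2/5 t)) / (2 * 2/5) = 5 - 5*exp(-4*t/5).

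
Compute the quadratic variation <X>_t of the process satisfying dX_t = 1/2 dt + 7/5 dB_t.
<X>_t = 49*t/25

For an Itô process dX_t = a(t) dt + b(t) dB_t, the quadratic variation is <X>_t = int_0^t b(s)^2 ds (the drift term does not contribute). Here b(s) = 7/5, so
  b(s)^2 = 49/25.
Integrating from 0 to t:
  <X>_t = int_0^t (49/25) ds = 49*t/25.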